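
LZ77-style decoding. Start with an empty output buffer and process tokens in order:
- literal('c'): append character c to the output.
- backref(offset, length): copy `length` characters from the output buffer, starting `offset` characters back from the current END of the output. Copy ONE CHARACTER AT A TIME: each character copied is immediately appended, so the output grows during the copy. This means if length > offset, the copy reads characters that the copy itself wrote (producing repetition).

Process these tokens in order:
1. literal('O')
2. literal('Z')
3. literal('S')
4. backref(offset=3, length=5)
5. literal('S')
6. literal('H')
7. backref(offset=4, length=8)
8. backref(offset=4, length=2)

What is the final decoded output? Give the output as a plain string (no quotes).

Answer: OZSOZSOZSHOZSHOZSHOZ

Derivation:
Token 1: literal('O'). Output: "O"
Token 2: literal('Z'). Output: "OZ"
Token 3: literal('S'). Output: "OZS"
Token 4: backref(off=3, len=5) (overlapping!). Copied 'OZSOZ' from pos 0. Output: "OZSOZSOZ"
Token 5: literal('S'). Output: "OZSOZSOZS"
Token 6: literal('H'). Output: "OZSOZSOZSH"
Token 7: backref(off=4, len=8) (overlapping!). Copied 'OZSHOZSH' from pos 6. Output: "OZSOZSOZSHOZSHOZSH"
Token 8: backref(off=4, len=2). Copied 'OZ' from pos 14. Output: "OZSOZSOZSHOZSHOZSHOZ"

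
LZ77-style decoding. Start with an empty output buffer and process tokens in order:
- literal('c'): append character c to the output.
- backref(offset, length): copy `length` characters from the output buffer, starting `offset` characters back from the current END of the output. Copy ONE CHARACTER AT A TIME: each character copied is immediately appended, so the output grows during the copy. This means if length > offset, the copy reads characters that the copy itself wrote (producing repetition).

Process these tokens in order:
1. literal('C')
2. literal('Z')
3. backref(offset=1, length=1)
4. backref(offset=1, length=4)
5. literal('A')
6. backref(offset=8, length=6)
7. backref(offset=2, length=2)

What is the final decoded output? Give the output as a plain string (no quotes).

Token 1: literal('C'). Output: "C"
Token 2: literal('Z'). Output: "CZ"
Token 3: backref(off=1, len=1). Copied 'Z' from pos 1. Output: "CZZ"
Token 4: backref(off=1, len=4) (overlapping!). Copied 'ZZZZ' from pos 2. Output: "CZZZZZZ"
Token 5: literal('A'). Output: "CZZZZZZA"
Token 6: backref(off=8, len=6). Copied 'CZZZZZ' from pos 0. Output: "CZZZZZZACZZZZZ"
Token 7: backref(off=2, len=2). Copied 'ZZ' from pos 12. Output: "CZZZZZZACZZZZZZZ"

Answer: CZZZZZZACZZZZZZZ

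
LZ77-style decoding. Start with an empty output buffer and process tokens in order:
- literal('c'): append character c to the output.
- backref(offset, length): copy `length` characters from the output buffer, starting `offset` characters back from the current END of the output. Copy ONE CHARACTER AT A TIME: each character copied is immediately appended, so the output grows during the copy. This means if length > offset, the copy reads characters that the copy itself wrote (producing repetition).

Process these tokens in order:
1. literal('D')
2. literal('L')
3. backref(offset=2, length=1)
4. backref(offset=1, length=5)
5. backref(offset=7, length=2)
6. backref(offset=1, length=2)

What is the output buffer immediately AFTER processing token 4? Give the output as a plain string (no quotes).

Token 1: literal('D'). Output: "D"
Token 2: literal('L'). Output: "DL"
Token 3: backref(off=2, len=1). Copied 'D' from pos 0. Output: "DLD"
Token 4: backref(off=1, len=5) (overlapping!). Copied 'DDDDD' from pos 2. Output: "DLDDDDDD"

Answer: DLDDDDDD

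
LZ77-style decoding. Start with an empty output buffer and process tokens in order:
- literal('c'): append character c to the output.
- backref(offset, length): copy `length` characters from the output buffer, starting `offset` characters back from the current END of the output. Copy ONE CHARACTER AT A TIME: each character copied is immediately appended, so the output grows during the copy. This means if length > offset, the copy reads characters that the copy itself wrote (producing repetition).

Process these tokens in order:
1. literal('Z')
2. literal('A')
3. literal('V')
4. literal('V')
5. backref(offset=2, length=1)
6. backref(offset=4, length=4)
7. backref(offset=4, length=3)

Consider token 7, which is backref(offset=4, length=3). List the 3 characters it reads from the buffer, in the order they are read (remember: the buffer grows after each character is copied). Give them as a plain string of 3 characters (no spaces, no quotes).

Token 1: literal('Z'). Output: "Z"
Token 2: literal('A'). Output: "ZA"
Token 3: literal('V'). Output: "ZAV"
Token 4: literal('V'). Output: "ZAVV"
Token 5: backref(off=2, len=1). Copied 'V' from pos 2. Output: "ZAVVV"
Token 6: backref(off=4, len=4). Copied 'AVVV' from pos 1. Output: "ZAVVVAVVV"
Token 7: backref(off=4, len=3). Buffer before: "ZAVVVAVVV" (len 9)
  byte 1: read out[5]='A', append. Buffer now: "ZAVVVAVVVA"
  byte 2: read out[6]='V', append. Buffer now: "ZAVVVAVVVAV"
  byte 3: read out[7]='V', append. Buffer now: "ZAVVVAVVVAVV"

Answer: AVV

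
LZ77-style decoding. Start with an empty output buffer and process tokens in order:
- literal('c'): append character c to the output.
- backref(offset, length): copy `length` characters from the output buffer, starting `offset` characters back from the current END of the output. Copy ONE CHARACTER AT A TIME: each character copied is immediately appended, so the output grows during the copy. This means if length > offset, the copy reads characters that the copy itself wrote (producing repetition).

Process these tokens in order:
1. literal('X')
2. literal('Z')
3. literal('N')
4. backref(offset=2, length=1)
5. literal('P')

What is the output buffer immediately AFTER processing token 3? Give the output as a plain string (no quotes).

Token 1: literal('X'). Output: "X"
Token 2: literal('Z'). Output: "XZ"
Token 3: literal('N'). Output: "XZN"

Answer: XZN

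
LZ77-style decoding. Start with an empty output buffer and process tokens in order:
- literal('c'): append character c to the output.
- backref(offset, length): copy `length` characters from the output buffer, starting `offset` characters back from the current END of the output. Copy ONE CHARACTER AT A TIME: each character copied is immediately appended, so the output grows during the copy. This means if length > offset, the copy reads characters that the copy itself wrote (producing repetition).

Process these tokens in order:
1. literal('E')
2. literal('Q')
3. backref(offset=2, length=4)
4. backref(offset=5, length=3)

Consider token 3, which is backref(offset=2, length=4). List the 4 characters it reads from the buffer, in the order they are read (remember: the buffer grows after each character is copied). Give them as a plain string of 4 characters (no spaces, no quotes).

Answer: EQEQ

Derivation:
Token 1: literal('E'). Output: "E"
Token 2: literal('Q'). Output: "EQ"
Token 3: backref(off=2, len=4). Buffer before: "EQ" (len 2)
  byte 1: read out[0]='E', append. Buffer now: "EQE"
  byte 2: read out[1]='Q', append. Buffer now: "EQEQ"
  byte 3: read out[2]='E', append. Buffer now: "EQEQE"
  byte 4: read out[3]='Q', append. Buffer now: "EQEQEQ"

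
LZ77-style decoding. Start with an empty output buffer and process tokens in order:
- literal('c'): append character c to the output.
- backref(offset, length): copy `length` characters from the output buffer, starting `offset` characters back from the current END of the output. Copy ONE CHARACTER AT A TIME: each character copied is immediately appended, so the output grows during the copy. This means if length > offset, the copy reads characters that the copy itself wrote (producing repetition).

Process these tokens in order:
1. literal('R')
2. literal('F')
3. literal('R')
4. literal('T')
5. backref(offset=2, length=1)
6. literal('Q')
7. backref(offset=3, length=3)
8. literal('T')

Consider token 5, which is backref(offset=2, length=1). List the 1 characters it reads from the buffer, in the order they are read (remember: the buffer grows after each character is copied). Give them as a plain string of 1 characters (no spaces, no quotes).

Token 1: literal('R'). Output: "R"
Token 2: literal('F'). Output: "RF"
Token 3: literal('R'). Output: "RFR"
Token 4: literal('T'). Output: "RFRT"
Token 5: backref(off=2, len=1). Buffer before: "RFRT" (len 4)
  byte 1: read out[2]='R', append. Buffer now: "RFRTR"

Answer: R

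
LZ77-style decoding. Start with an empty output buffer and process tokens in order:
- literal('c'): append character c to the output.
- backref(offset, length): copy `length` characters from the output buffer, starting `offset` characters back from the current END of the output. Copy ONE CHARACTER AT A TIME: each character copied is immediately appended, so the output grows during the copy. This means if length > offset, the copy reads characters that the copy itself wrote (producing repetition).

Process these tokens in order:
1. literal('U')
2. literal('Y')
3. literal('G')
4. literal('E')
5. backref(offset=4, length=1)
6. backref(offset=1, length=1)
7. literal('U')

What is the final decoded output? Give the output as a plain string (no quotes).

Answer: UYGEUUU

Derivation:
Token 1: literal('U'). Output: "U"
Token 2: literal('Y'). Output: "UY"
Token 3: literal('G'). Output: "UYG"
Token 4: literal('E'). Output: "UYGE"
Token 5: backref(off=4, len=1). Copied 'U' from pos 0. Output: "UYGEU"
Token 6: backref(off=1, len=1). Copied 'U' from pos 4. Output: "UYGEUU"
Token 7: literal('U'). Output: "UYGEUUU"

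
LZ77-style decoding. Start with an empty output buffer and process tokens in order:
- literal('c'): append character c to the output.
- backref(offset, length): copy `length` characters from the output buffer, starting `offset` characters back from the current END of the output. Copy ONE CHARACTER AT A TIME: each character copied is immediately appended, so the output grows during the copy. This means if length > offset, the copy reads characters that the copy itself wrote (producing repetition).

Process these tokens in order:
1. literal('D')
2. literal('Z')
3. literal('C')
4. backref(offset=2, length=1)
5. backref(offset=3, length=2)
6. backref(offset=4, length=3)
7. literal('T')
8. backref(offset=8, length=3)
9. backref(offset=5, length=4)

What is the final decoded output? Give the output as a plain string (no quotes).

Token 1: literal('D'). Output: "D"
Token 2: literal('Z'). Output: "DZ"
Token 3: literal('C'). Output: "DZC"
Token 4: backref(off=2, len=1). Copied 'Z' from pos 1. Output: "DZCZ"
Token 5: backref(off=3, len=2). Copied 'ZC' from pos 1. Output: "DZCZZC"
Token 6: backref(off=4, len=3). Copied 'CZZ' from pos 2. Output: "DZCZZCCZZ"
Token 7: literal('T'). Output: "DZCZZCCZZT"
Token 8: backref(off=8, len=3). Copied 'CZZ' from pos 2. Output: "DZCZZCCZZTCZZ"
Token 9: backref(off=5, len=4). Copied 'ZTCZ' from pos 8. Output: "DZCZZCCZZTCZZZTCZ"

Answer: DZCZZCCZZTCZZZTCZ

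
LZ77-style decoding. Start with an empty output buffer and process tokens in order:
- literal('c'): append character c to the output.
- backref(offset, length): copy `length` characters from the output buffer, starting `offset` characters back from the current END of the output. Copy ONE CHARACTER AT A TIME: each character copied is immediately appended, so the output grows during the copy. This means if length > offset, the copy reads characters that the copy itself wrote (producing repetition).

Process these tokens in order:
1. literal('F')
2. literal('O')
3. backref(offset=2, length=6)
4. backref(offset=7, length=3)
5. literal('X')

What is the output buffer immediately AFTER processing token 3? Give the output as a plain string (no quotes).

Token 1: literal('F'). Output: "F"
Token 2: literal('O'). Output: "FO"
Token 3: backref(off=2, len=6) (overlapping!). Copied 'FOFOFO' from pos 0. Output: "FOFOFOFO"

Answer: FOFOFOFO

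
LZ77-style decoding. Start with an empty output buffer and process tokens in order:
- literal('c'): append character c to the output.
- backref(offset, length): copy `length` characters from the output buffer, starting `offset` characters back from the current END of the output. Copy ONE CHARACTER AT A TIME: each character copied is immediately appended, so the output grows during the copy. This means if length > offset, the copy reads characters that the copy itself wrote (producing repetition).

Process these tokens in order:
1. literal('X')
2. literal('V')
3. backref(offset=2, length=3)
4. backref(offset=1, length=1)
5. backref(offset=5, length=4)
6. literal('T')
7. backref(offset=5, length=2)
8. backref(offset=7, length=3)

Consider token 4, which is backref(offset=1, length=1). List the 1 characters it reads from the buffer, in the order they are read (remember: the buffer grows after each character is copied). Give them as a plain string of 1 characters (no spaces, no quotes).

Token 1: literal('X'). Output: "X"
Token 2: literal('V'). Output: "XV"
Token 3: backref(off=2, len=3) (overlapping!). Copied 'XVX' from pos 0. Output: "XVXVX"
Token 4: backref(off=1, len=1). Buffer before: "XVXVX" (len 5)
  byte 1: read out[4]='X', append. Buffer now: "XVXVXX"

Answer: X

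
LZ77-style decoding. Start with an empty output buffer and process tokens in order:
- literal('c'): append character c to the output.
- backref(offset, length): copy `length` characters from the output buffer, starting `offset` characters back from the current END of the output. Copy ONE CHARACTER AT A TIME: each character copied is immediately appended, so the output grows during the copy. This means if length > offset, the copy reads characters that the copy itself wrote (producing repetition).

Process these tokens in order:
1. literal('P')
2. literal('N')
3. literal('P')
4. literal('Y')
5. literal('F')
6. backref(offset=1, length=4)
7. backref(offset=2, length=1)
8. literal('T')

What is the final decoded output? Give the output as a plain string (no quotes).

Token 1: literal('P'). Output: "P"
Token 2: literal('N'). Output: "PN"
Token 3: literal('P'). Output: "PNP"
Token 4: literal('Y'). Output: "PNPY"
Token 5: literal('F'). Output: "PNPYF"
Token 6: backref(off=1, len=4) (overlapping!). Copied 'FFFF' from pos 4. Output: "PNPYFFFFF"
Token 7: backref(off=2, len=1). Copied 'F' from pos 7. Output: "PNPYFFFFFF"
Token 8: literal('T'). Output: "PNPYFFFFFFT"

Answer: PNPYFFFFFFT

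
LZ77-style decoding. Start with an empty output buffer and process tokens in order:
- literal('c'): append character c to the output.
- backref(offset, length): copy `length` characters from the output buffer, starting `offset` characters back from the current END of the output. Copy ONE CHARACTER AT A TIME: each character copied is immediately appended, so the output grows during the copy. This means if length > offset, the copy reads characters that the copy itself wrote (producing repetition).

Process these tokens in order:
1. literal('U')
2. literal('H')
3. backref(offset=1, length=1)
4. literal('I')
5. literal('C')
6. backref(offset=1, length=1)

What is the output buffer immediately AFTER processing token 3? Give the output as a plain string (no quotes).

Token 1: literal('U'). Output: "U"
Token 2: literal('H'). Output: "UH"
Token 3: backref(off=1, len=1). Copied 'H' from pos 1. Output: "UHH"

Answer: UHH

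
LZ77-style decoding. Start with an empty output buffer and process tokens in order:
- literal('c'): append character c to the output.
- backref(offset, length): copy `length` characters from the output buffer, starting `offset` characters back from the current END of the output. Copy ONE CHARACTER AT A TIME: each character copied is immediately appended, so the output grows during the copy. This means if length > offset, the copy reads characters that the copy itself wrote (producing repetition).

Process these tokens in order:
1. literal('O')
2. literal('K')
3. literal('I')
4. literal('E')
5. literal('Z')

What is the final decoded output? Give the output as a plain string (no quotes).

Answer: OKIEZ

Derivation:
Token 1: literal('O'). Output: "O"
Token 2: literal('K'). Output: "OK"
Token 3: literal('I'). Output: "OKI"
Token 4: literal('E'). Output: "OKIE"
Token 5: literal('Z'). Output: "OKIEZ"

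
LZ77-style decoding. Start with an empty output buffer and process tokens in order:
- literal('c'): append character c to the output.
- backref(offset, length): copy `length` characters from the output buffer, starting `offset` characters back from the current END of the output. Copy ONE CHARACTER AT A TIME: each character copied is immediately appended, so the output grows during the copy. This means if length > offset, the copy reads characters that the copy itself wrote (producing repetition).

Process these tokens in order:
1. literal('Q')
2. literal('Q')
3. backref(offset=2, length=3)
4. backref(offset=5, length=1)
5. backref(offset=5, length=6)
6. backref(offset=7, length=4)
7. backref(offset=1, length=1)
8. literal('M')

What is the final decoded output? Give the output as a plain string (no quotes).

Answer: QQQQQQQQQQQQQQQQQM

Derivation:
Token 1: literal('Q'). Output: "Q"
Token 2: literal('Q'). Output: "QQ"
Token 3: backref(off=2, len=3) (overlapping!). Copied 'QQQ' from pos 0. Output: "QQQQQ"
Token 4: backref(off=5, len=1). Copied 'Q' from pos 0. Output: "QQQQQQ"
Token 5: backref(off=5, len=6) (overlapping!). Copied 'QQQQQQ' from pos 1. Output: "QQQQQQQQQQQQ"
Token 6: backref(off=7, len=4). Copied 'QQQQ' from pos 5. Output: "QQQQQQQQQQQQQQQQ"
Token 7: backref(off=1, len=1). Copied 'Q' from pos 15. Output: "QQQQQQQQQQQQQQQQQ"
Token 8: literal('M'). Output: "QQQQQQQQQQQQQQQQQM"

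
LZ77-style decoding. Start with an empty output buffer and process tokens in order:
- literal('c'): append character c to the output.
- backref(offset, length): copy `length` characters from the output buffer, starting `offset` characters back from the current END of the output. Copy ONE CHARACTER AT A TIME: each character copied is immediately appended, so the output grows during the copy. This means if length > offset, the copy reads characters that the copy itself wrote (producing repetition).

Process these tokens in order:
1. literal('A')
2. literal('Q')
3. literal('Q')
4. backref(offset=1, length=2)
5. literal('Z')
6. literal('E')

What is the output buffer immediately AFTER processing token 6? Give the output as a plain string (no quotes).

Answer: AQQQQZE

Derivation:
Token 1: literal('A'). Output: "A"
Token 2: literal('Q'). Output: "AQ"
Token 3: literal('Q'). Output: "AQQ"
Token 4: backref(off=1, len=2) (overlapping!). Copied 'QQ' from pos 2. Output: "AQQQQ"
Token 5: literal('Z'). Output: "AQQQQZ"
Token 6: literal('E'). Output: "AQQQQZE"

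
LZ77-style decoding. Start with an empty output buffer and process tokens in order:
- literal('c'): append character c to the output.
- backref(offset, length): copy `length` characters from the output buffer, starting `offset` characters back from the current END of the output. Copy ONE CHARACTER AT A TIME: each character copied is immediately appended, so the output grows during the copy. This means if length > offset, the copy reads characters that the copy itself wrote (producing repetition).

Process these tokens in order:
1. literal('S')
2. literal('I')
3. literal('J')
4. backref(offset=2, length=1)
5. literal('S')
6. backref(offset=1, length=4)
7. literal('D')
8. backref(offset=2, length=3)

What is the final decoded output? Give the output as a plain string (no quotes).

Answer: SIJISSSSSDSDS

Derivation:
Token 1: literal('S'). Output: "S"
Token 2: literal('I'). Output: "SI"
Token 3: literal('J'). Output: "SIJ"
Token 4: backref(off=2, len=1). Copied 'I' from pos 1. Output: "SIJI"
Token 5: literal('S'). Output: "SIJIS"
Token 6: backref(off=1, len=4) (overlapping!). Copied 'SSSS' from pos 4. Output: "SIJISSSSS"
Token 7: literal('D'). Output: "SIJISSSSSD"
Token 8: backref(off=2, len=3) (overlapping!). Copied 'SDS' from pos 8. Output: "SIJISSSSSDSDS"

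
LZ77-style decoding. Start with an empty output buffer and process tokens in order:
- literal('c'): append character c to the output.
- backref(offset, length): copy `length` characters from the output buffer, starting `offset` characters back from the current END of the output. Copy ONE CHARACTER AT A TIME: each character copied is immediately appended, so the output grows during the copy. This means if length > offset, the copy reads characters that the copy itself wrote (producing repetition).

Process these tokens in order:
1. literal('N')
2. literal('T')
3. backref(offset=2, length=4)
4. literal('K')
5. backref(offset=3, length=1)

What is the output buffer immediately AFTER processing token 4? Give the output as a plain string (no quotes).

Answer: NTNTNTK

Derivation:
Token 1: literal('N'). Output: "N"
Token 2: literal('T'). Output: "NT"
Token 3: backref(off=2, len=4) (overlapping!). Copied 'NTNT' from pos 0. Output: "NTNTNT"
Token 4: literal('K'). Output: "NTNTNTK"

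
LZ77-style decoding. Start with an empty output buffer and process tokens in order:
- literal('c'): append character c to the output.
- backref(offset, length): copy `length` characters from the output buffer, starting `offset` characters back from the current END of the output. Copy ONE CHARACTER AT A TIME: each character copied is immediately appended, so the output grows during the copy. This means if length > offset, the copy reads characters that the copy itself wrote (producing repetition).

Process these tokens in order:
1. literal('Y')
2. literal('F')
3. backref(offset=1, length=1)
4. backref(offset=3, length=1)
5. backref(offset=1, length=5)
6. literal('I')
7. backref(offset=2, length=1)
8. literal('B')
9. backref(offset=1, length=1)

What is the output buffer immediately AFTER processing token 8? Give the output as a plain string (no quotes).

Token 1: literal('Y'). Output: "Y"
Token 2: literal('F'). Output: "YF"
Token 3: backref(off=1, len=1). Copied 'F' from pos 1. Output: "YFF"
Token 4: backref(off=3, len=1). Copied 'Y' from pos 0. Output: "YFFY"
Token 5: backref(off=1, len=5) (overlapping!). Copied 'YYYYY' from pos 3. Output: "YFFYYYYYY"
Token 6: literal('I'). Output: "YFFYYYYYYI"
Token 7: backref(off=2, len=1). Copied 'Y' from pos 8. Output: "YFFYYYYYYIY"
Token 8: literal('B'). Output: "YFFYYYYYYIYB"

Answer: YFFYYYYYYIYB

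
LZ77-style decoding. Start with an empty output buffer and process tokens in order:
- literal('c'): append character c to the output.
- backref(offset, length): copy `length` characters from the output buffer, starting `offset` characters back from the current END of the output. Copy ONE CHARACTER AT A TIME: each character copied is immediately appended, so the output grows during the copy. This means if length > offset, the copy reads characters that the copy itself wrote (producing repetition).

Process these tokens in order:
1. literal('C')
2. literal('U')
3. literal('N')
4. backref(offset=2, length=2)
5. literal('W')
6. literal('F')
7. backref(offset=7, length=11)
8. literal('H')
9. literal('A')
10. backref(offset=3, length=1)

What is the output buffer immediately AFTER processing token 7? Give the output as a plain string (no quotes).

Answer: CUNUNWFCUNUNWFCUNU

Derivation:
Token 1: literal('C'). Output: "C"
Token 2: literal('U'). Output: "CU"
Token 3: literal('N'). Output: "CUN"
Token 4: backref(off=2, len=2). Copied 'UN' from pos 1. Output: "CUNUN"
Token 5: literal('W'). Output: "CUNUNW"
Token 6: literal('F'). Output: "CUNUNWF"
Token 7: backref(off=7, len=11) (overlapping!). Copied 'CUNUNWFCUNU' from pos 0. Output: "CUNUNWFCUNUNWFCUNU"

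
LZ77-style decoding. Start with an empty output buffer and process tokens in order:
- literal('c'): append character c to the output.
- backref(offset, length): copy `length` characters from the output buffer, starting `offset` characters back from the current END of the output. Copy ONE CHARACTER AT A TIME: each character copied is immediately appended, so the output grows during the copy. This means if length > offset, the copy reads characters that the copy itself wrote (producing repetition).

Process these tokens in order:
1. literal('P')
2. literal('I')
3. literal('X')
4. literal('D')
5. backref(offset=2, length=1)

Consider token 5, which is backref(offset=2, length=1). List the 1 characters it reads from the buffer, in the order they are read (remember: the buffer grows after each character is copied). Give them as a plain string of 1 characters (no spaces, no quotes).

Token 1: literal('P'). Output: "P"
Token 2: literal('I'). Output: "PI"
Token 3: literal('X'). Output: "PIX"
Token 4: literal('D'). Output: "PIXD"
Token 5: backref(off=2, len=1). Buffer before: "PIXD" (len 4)
  byte 1: read out[2]='X', append. Buffer now: "PIXDX"

Answer: X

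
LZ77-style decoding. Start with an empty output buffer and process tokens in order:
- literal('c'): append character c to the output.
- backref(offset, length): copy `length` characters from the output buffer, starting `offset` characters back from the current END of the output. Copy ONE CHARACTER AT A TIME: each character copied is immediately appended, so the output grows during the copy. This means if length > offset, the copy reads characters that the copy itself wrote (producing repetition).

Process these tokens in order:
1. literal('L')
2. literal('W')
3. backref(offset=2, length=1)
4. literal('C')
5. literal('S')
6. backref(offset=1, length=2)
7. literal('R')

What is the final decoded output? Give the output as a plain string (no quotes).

Answer: LWLCSSSR

Derivation:
Token 1: literal('L'). Output: "L"
Token 2: literal('W'). Output: "LW"
Token 3: backref(off=2, len=1). Copied 'L' from pos 0. Output: "LWL"
Token 4: literal('C'). Output: "LWLC"
Token 5: literal('S'). Output: "LWLCS"
Token 6: backref(off=1, len=2) (overlapping!). Copied 'SS' from pos 4. Output: "LWLCSSS"
Token 7: literal('R'). Output: "LWLCSSSR"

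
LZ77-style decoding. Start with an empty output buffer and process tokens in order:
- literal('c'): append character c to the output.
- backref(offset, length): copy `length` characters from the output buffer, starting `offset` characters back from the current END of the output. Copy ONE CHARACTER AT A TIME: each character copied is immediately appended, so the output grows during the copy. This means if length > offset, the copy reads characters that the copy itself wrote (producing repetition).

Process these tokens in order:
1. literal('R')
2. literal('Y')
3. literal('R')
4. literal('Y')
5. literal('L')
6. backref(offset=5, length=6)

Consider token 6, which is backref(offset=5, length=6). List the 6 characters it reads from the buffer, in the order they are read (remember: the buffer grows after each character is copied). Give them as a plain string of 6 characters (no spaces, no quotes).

Answer: RYRYLR

Derivation:
Token 1: literal('R'). Output: "R"
Token 2: literal('Y'). Output: "RY"
Token 3: literal('R'). Output: "RYR"
Token 4: literal('Y'). Output: "RYRY"
Token 5: literal('L'). Output: "RYRYL"
Token 6: backref(off=5, len=6). Buffer before: "RYRYL" (len 5)
  byte 1: read out[0]='R', append. Buffer now: "RYRYLR"
  byte 2: read out[1]='Y', append. Buffer now: "RYRYLRY"
  byte 3: read out[2]='R', append. Buffer now: "RYRYLRYR"
  byte 4: read out[3]='Y', append. Buffer now: "RYRYLRYRY"
  byte 5: read out[4]='L', append. Buffer now: "RYRYLRYRYL"
  byte 6: read out[5]='R', append. Buffer now: "RYRYLRYRYLR"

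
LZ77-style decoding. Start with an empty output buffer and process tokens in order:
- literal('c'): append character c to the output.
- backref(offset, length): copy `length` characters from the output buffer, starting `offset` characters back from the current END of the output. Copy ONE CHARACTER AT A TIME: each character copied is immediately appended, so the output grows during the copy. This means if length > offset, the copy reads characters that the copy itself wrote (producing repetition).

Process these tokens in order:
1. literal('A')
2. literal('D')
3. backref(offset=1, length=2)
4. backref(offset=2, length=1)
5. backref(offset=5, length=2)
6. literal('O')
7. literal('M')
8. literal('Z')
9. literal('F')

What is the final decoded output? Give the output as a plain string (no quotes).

Token 1: literal('A'). Output: "A"
Token 2: literal('D'). Output: "AD"
Token 3: backref(off=1, len=2) (overlapping!). Copied 'DD' from pos 1. Output: "ADDD"
Token 4: backref(off=2, len=1). Copied 'D' from pos 2. Output: "ADDDD"
Token 5: backref(off=5, len=2). Copied 'AD' from pos 0. Output: "ADDDDAD"
Token 6: literal('O'). Output: "ADDDDADO"
Token 7: literal('M'). Output: "ADDDDADOM"
Token 8: literal('Z'). Output: "ADDDDADOMZ"
Token 9: literal('F'). Output: "ADDDDADOMZF"

Answer: ADDDDADOMZF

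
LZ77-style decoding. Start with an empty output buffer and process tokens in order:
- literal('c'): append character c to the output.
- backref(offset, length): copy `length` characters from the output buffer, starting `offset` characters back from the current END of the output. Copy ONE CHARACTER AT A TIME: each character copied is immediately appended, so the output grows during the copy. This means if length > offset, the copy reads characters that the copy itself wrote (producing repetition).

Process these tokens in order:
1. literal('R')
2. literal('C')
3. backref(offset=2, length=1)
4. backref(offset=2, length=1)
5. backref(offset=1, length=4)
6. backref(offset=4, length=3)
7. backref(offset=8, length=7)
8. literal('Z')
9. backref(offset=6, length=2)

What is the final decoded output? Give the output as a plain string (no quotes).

Token 1: literal('R'). Output: "R"
Token 2: literal('C'). Output: "RC"
Token 3: backref(off=2, len=1). Copied 'R' from pos 0. Output: "RCR"
Token 4: backref(off=2, len=1). Copied 'C' from pos 1. Output: "RCRC"
Token 5: backref(off=1, len=4) (overlapping!). Copied 'CCCC' from pos 3. Output: "RCRCCCCC"
Token 6: backref(off=4, len=3). Copied 'CCC' from pos 4. Output: "RCRCCCCCCCC"
Token 7: backref(off=8, len=7). Copied 'CCCCCCC' from pos 3. Output: "RCRCCCCCCCCCCCCCCC"
Token 8: literal('Z'). Output: "RCRCCCCCCCCCCCCCCCZ"
Token 9: backref(off=6, len=2). Copied 'CC' from pos 13. Output: "RCRCCCCCCCCCCCCCCCZCC"

Answer: RCRCCCCCCCCCCCCCCCZCC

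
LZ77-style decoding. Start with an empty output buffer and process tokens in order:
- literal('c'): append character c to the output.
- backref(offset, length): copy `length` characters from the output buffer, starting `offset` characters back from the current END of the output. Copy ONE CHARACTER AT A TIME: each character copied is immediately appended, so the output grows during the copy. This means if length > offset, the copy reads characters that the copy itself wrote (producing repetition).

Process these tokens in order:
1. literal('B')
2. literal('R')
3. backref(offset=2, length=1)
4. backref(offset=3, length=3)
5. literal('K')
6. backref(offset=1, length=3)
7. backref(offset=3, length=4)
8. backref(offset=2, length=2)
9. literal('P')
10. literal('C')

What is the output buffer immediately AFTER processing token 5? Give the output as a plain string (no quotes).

Token 1: literal('B'). Output: "B"
Token 2: literal('R'). Output: "BR"
Token 3: backref(off=2, len=1). Copied 'B' from pos 0. Output: "BRB"
Token 4: backref(off=3, len=3). Copied 'BRB' from pos 0. Output: "BRBBRB"
Token 5: literal('K'). Output: "BRBBRBK"

Answer: BRBBRBK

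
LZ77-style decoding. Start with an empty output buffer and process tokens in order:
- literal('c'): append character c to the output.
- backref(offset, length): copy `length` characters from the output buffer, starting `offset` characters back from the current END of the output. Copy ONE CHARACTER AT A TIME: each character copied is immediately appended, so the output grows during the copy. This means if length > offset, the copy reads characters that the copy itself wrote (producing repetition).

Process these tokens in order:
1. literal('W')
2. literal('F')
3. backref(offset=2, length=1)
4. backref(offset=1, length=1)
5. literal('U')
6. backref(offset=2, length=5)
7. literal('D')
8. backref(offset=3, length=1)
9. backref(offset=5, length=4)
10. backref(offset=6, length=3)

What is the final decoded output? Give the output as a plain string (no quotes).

Token 1: literal('W'). Output: "W"
Token 2: literal('F'). Output: "WF"
Token 3: backref(off=2, len=1). Copied 'W' from pos 0. Output: "WFW"
Token 4: backref(off=1, len=1). Copied 'W' from pos 2. Output: "WFWW"
Token 5: literal('U'). Output: "WFWWU"
Token 6: backref(off=2, len=5) (overlapping!). Copied 'WUWUW' from pos 3. Output: "WFWWUWUWUW"
Token 7: literal('D'). Output: "WFWWUWUWUWD"
Token 8: backref(off=3, len=1). Copied 'U' from pos 8. Output: "WFWWUWUWUWDU"
Token 9: backref(off=5, len=4). Copied 'WUWD' from pos 7. Output: "WFWWUWUWUWDUWUWD"
Token 10: backref(off=6, len=3). Copied 'DUW' from pos 10. Output: "WFWWUWUWUWDUWUWDDUW"

Answer: WFWWUWUWUWDUWUWDDUW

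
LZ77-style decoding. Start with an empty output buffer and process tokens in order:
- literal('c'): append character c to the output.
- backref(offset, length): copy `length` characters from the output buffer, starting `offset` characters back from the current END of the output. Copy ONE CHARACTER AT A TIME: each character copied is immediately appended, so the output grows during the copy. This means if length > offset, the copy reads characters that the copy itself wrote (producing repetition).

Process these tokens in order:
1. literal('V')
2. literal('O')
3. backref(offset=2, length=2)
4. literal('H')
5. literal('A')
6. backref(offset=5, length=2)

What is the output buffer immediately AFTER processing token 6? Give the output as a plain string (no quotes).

Answer: VOVOHAOV

Derivation:
Token 1: literal('V'). Output: "V"
Token 2: literal('O'). Output: "VO"
Token 3: backref(off=2, len=2). Copied 'VO' from pos 0. Output: "VOVO"
Token 4: literal('H'). Output: "VOVOH"
Token 5: literal('A'). Output: "VOVOHA"
Token 6: backref(off=5, len=2). Copied 'OV' from pos 1. Output: "VOVOHAOV"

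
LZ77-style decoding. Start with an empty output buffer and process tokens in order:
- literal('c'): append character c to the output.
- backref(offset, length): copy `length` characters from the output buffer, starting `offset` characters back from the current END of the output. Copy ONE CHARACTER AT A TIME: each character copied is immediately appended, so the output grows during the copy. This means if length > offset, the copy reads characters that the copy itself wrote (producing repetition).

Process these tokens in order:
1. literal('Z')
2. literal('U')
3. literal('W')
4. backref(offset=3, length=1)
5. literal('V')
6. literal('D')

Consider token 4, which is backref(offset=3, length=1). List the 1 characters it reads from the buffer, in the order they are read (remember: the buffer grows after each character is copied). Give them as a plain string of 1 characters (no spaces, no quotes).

Answer: Z

Derivation:
Token 1: literal('Z'). Output: "Z"
Token 2: literal('U'). Output: "ZU"
Token 3: literal('W'). Output: "ZUW"
Token 4: backref(off=3, len=1). Buffer before: "ZUW" (len 3)
  byte 1: read out[0]='Z', append. Buffer now: "ZUWZ"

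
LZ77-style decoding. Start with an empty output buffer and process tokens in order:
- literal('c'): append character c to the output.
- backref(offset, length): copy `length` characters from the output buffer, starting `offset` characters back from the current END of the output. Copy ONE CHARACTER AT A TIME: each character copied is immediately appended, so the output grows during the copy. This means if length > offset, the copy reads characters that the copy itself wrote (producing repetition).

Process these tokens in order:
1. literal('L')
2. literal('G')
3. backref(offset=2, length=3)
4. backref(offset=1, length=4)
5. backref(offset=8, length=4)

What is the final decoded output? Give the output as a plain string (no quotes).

Token 1: literal('L'). Output: "L"
Token 2: literal('G'). Output: "LG"
Token 3: backref(off=2, len=3) (overlapping!). Copied 'LGL' from pos 0. Output: "LGLGL"
Token 4: backref(off=1, len=4) (overlapping!). Copied 'LLLL' from pos 4. Output: "LGLGLLLLL"
Token 5: backref(off=8, len=4). Copied 'GLGL' from pos 1. Output: "LGLGLLLLLGLGL"

Answer: LGLGLLLLLGLGL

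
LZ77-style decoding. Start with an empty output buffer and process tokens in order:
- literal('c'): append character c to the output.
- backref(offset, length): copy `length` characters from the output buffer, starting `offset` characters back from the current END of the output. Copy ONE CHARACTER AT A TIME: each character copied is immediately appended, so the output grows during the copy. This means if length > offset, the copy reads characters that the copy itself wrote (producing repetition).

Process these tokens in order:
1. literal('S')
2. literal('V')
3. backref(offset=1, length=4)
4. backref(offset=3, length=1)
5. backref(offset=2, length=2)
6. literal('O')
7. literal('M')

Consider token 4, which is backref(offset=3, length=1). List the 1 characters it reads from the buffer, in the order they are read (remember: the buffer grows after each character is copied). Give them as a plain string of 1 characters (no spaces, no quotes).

Token 1: literal('S'). Output: "S"
Token 2: literal('V'). Output: "SV"
Token 3: backref(off=1, len=4) (overlapping!). Copied 'VVVV' from pos 1. Output: "SVVVVV"
Token 4: backref(off=3, len=1). Buffer before: "SVVVVV" (len 6)
  byte 1: read out[3]='V', append. Buffer now: "SVVVVVV"

Answer: V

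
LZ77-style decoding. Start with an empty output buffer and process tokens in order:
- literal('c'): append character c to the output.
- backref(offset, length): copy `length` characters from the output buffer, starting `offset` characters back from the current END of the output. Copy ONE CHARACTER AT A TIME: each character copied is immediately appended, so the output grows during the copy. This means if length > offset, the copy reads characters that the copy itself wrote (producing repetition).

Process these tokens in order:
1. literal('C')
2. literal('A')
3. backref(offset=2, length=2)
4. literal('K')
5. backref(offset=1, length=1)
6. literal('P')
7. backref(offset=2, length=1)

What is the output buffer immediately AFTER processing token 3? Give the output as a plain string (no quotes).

Answer: CACA

Derivation:
Token 1: literal('C'). Output: "C"
Token 2: literal('A'). Output: "CA"
Token 3: backref(off=2, len=2). Copied 'CA' from pos 0. Output: "CACA"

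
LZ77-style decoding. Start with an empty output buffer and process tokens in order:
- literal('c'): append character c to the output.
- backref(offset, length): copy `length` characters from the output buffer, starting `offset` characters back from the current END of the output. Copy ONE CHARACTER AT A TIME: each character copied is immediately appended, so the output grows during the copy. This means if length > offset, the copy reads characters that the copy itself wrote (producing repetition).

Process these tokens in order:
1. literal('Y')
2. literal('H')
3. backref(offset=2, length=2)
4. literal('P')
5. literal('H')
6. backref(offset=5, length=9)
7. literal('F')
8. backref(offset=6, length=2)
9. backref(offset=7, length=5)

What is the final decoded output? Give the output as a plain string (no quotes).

Token 1: literal('Y'). Output: "Y"
Token 2: literal('H'). Output: "YH"
Token 3: backref(off=2, len=2). Copied 'YH' from pos 0. Output: "YHYH"
Token 4: literal('P'). Output: "YHYHP"
Token 5: literal('H'). Output: "YHYHPH"
Token 6: backref(off=5, len=9) (overlapping!). Copied 'HYHPHHYHP' from pos 1. Output: "YHYHPHHYHPHHYHP"
Token 7: literal('F'). Output: "YHYHPHHYHPHHYHPF"
Token 8: backref(off=6, len=2). Copied 'HH' from pos 10. Output: "YHYHPHHYHPHHYHPFHH"
Token 9: backref(off=7, len=5). Copied 'HYHPF' from pos 11. Output: "YHYHPHHYHPHHYHPFHHHYHPF"

Answer: YHYHPHHYHPHHYHPFHHHYHPF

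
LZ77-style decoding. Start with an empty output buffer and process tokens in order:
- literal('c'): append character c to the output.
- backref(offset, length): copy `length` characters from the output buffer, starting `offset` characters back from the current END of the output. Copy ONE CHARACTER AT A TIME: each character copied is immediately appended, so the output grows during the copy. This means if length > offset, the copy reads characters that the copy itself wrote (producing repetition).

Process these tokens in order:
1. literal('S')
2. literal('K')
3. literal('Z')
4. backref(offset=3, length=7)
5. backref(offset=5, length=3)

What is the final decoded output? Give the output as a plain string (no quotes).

Answer: SKZSKZSKZSZSK

Derivation:
Token 1: literal('S'). Output: "S"
Token 2: literal('K'). Output: "SK"
Token 3: literal('Z'). Output: "SKZ"
Token 4: backref(off=3, len=7) (overlapping!). Copied 'SKZSKZS' from pos 0. Output: "SKZSKZSKZS"
Token 5: backref(off=5, len=3). Copied 'ZSK' from pos 5. Output: "SKZSKZSKZSZSK"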